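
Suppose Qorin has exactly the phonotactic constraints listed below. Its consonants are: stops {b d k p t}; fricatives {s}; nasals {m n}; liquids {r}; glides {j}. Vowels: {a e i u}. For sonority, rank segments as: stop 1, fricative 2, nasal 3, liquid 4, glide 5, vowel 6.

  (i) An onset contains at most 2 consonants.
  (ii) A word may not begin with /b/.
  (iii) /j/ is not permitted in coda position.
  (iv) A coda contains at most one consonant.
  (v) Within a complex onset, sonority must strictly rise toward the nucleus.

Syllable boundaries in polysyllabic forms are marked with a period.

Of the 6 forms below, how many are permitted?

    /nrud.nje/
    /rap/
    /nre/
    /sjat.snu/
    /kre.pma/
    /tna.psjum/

/nrud.nje/ — σ1 onset /nr/ (3→4 rises), coda /d/ ok; σ2 onset /nj/ (3→5 rises), coda /∅/ ok → permitted
/rap/ — σ1 onset /r/, coda /p/ ok → permitted
/nre/ — σ1 onset /nr/ (3→4 rises), coda /∅/ ok → permitted
/sjat.snu/ — σ1 onset /sj/ (2→5 rises), coda /t/ ok; σ2 onset /sn/ (2→3 rises), coda /∅/ ok → permitted
/kre.pma/ — σ1 onset /kr/ (1→4 rises), coda /∅/ ok; σ2 onset /pm/ (1→3 rises), coda /∅/ ok → permitted
/tna.psjum/ — violates constraint (i): syllable 2 onset /psj/ has 3 consonants (> 2) → not permitted
Permitted: /nrud.nje/, /rap/, /nre/, /sjat.snu/, /kre.pma/ → 5.

5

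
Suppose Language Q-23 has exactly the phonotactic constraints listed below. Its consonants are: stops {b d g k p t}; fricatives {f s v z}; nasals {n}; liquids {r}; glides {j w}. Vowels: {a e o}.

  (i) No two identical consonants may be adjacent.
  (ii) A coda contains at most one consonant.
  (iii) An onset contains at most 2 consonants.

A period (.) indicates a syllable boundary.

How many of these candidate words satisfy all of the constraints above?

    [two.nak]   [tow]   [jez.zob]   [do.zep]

3

[two.nak] — σ1 onset /tw/ (2C), coda /∅/ ok; σ2 onset /n/, coda /k/ ok → permitted
[tow] — σ1 onset /t/, coda /w/ ok → permitted
[jez.zob] — violates constraint (i): adjacent identical consonants /zz/ → not permitted
[do.zep] — σ1 onset /d/, coda /∅/ ok; σ2 onset /z/, coda /p/ ok → permitted
Permitted: [two.nak], [tow], [do.zep] → 3.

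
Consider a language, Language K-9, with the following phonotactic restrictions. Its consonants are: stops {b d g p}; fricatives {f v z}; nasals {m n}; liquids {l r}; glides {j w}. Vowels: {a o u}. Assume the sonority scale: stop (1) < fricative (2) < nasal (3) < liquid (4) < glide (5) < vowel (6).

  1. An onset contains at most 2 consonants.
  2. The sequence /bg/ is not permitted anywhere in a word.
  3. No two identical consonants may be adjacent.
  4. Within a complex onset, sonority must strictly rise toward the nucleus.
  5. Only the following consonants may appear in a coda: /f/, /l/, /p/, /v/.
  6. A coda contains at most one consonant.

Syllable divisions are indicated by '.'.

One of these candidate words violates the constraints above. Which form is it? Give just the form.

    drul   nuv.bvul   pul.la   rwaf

pul.la

drul — σ1 onset /dr/ (1→4 rises), coda /l/ ok → well-formed
nuv.bvul — σ1 onset /n/, coda /v/ ok; σ2 onset /bv/ (1→2 rises), coda /l/ ok → well-formed
pul.la — violates constraint 3: adjacent identical consonants /ll/ → ill-formed
rwaf — σ1 onset /rw/ (4→5 rises), coda /f/ ok → well-formed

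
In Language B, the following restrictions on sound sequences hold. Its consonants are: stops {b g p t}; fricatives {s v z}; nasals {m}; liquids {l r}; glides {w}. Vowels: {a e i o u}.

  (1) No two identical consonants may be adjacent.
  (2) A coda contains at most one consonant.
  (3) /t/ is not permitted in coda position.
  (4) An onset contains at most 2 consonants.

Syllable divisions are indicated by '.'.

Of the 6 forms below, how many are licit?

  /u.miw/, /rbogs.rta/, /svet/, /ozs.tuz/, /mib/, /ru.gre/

3

/u.miw/ — σ1 onset /∅/, coda /∅/ ok; σ2 onset /m/, coda /w/ ok → licit
/rbogs.rta/ — violates constraint 2: syllable 1 coda /gs/ has 2 consonants (> 1) → illicit
/svet/ — violates constraint 3: syllable 1 coda contains /t/ → illicit
/ozs.tuz/ — violates constraint 2: syllable 1 coda /zs/ has 2 consonants (> 1) → illicit
/mib/ — σ1 onset /m/, coda /b/ ok → licit
/ru.gre/ — σ1 onset /r/, coda /∅/ ok; σ2 onset /gr/ (2C), coda /∅/ ok → licit
Licit: /u.miw/, /mib/, /ru.gre/ → 3.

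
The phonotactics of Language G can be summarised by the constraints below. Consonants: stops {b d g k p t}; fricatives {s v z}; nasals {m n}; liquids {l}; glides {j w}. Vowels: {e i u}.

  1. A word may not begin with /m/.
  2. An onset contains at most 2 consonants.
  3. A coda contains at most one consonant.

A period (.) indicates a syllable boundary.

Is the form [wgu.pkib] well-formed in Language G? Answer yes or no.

yes

[wgu.pkib] — σ1 onset /wg/ (2C), coda /∅/ ok; σ2 onset /pk/ (2C), coda /b/ ok → well-formed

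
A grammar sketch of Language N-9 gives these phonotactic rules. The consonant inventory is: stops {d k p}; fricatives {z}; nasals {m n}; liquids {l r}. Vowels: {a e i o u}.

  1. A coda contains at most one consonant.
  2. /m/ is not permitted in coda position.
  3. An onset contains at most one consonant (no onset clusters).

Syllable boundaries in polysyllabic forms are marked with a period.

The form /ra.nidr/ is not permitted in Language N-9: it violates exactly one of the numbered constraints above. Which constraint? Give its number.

/ra.nidr/: syllable 2 coda /dr/ has 2 consonants (> 1).
This is a violation of constraint 1: "A coda contains at most one consonant."
The remaining constraints (2, 3) are satisfied.

1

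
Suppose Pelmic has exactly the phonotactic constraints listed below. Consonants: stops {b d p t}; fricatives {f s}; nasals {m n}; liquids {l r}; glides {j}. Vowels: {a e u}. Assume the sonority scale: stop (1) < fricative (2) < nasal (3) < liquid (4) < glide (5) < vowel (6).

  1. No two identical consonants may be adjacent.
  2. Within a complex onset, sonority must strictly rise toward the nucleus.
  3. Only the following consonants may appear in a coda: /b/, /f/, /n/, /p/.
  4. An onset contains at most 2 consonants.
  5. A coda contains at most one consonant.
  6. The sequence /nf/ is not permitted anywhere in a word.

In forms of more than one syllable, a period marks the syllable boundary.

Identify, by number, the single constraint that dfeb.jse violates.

2

dfeb.jse: syllable 2 onset /js/: /j/ (glide, 5) → /s/ (fricative, 2) does not rise.
This is a violation of constraint 2: "Within a complex onset, sonority must strictly rise toward the nucleus."
The remaining constraints (1, 3, 4, 5, 6) are satisfied.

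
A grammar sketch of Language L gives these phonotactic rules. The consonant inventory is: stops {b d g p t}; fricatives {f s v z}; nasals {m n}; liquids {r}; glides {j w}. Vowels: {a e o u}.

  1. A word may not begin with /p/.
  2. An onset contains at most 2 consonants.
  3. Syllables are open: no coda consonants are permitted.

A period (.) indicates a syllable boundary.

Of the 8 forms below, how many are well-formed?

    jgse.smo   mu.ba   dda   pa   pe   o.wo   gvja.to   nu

4

jgse.smo — violates constraint 2: syllable 1 onset /jgs/ has 3 consonants (> 2) → ill-formed
mu.ba — σ1 onset /m/, coda /∅/ ok; σ2 onset /b/, coda /∅/ ok → well-formed
dda — σ1 onset /dd/ (2C), coda /∅/ ok → well-formed
pa — violates constraint 1: word begins with /p/ → ill-formed
pe — violates constraint 1: word begins with /p/ → ill-formed
o.wo — σ1 onset /∅/, coda /∅/ ok; σ2 onset /w/, coda /∅/ ok → well-formed
gvja.to — violates constraint 2: syllable 1 onset /gvj/ has 3 consonants (> 2) → ill-formed
nu — σ1 onset /n/, coda /∅/ ok → well-formed
Well-formed: mu.ba, dda, o.wo, nu → 4.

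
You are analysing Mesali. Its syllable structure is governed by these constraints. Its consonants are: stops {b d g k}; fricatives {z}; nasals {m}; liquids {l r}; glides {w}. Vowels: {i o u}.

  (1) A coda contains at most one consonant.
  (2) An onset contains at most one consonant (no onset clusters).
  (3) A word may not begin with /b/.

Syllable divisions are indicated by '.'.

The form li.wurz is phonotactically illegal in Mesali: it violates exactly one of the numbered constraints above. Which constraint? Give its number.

1

li.wurz: syllable 2 coda /rz/ has 2 consonants (> 1).
This is a violation of constraint 1: "A coda contains at most one consonant."
The remaining constraints (2, 3) are satisfied.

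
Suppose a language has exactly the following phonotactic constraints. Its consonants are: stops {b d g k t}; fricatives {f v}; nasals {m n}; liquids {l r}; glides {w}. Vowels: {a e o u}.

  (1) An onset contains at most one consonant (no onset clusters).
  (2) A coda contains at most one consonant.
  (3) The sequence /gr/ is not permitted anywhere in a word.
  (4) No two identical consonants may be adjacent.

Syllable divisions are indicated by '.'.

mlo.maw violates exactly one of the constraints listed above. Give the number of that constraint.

mlo.maw: syllable 1 onset /ml/ has 2 consonants (> 1).
This is a violation of constraint 1: "An onset contains at most one consonant (no onset clusters)."
The remaining constraints (2, 3, 4) are satisfied.

1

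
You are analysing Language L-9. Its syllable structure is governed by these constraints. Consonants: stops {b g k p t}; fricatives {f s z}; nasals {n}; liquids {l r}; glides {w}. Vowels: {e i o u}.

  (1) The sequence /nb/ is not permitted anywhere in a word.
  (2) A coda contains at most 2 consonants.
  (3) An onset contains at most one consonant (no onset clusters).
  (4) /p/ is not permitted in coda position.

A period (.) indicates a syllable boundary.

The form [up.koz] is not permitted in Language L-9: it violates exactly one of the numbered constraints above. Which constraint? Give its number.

[up.koz]: syllable 1 coda contains /p/.
This is a violation of constraint 4: "/p/ is not permitted in coda position."
The remaining constraints (1, 2, 3) are satisfied.

4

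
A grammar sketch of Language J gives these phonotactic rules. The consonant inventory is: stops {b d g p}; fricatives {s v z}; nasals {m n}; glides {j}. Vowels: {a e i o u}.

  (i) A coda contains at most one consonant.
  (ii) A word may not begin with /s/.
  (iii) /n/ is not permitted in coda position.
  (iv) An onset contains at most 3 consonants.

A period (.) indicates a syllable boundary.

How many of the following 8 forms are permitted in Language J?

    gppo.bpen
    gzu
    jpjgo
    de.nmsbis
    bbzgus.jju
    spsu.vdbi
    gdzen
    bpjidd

gppo.bpen — violates constraint (iii): syllable 2 coda contains /n/ → not permitted
gzu — σ1 onset /gz/ (2C), coda /∅/ ok → permitted
jpjgo — violates constraint (iv): syllable 1 onset /jpjg/ has 4 consonants (> 3) → not permitted
de.nmsbis — violates constraint (iv): syllable 2 onset /nmsb/ has 4 consonants (> 3) → not permitted
bbzgus.jju — violates constraint (iv): syllable 1 onset /bbzg/ has 4 consonants (> 3) → not permitted
spsu.vdbi — violates constraint (ii): word begins with /s/ → not permitted
gdzen — violates constraint (iii): syllable 1 coda contains /n/ → not permitted
bpjidd — violates constraint (i): syllable 1 coda /dd/ has 2 consonants (> 1) → not permitted
Permitted: gzu → 1.

1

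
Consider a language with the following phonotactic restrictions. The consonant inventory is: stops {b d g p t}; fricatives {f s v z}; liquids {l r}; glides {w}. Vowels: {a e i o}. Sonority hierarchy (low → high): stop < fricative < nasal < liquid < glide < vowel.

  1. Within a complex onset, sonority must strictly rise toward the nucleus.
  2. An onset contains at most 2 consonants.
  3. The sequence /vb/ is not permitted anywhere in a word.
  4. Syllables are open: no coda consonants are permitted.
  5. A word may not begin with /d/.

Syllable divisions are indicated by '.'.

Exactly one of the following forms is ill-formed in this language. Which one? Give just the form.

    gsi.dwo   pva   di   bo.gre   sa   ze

di

gsi.dwo — σ1 onset /gs/ (1→2 rises), coda /∅/ ok; σ2 onset /dw/ (1→5 rises), coda /∅/ ok → well-formed
pva — σ1 onset /pv/ (1→2 rises), coda /∅/ ok → well-formed
di — violates constraint 5: word begins with /d/ → ill-formed
bo.gre — σ1 onset /b/, coda /∅/ ok; σ2 onset /gr/ (1→4 rises), coda /∅/ ok → well-formed
sa — σ1 onset /s/, coda /∅/ ok → well-formed
ze — σ1 onset /z/, coda /∅/ ok → well-formed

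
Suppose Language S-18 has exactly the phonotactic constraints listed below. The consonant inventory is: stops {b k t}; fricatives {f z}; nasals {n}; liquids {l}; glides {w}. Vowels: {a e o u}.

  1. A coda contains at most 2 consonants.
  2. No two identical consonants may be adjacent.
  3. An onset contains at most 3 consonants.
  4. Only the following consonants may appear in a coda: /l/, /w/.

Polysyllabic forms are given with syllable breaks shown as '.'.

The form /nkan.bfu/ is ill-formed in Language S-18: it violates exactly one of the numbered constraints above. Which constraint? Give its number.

4

/nkan.bfu/: syllable 1 coda contains /n/, which is not a licensed coda consonant.
This is a violation of constraint 4: "Only the following consonants may appear in a coda: /l/, /w/."
The remaining constraints (1, 2, 3) are satisfied.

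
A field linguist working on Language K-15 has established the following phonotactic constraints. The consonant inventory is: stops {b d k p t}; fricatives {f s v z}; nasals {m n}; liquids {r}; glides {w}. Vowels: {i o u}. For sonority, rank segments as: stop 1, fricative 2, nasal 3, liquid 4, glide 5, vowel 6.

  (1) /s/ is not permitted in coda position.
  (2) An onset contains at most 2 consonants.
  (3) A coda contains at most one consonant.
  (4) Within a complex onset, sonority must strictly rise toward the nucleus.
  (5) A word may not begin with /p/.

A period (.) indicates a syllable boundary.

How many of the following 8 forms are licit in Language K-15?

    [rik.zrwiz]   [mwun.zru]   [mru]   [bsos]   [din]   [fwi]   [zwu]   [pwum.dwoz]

[rik.zrwiz] — violates constraint 2: syllable 2 onset /zrw/ has 3 consonants (> 2) → illicit
[mwun.zru] — σ1 onset /mw/ (3→5 rises), coda /n/ ok; σ2 onset /zr/ (2→4 rises), coda /∅/ ok → licit
[mru] — σ1 onset /mr/ (3→4 rises), coda /∅/ ok → licit
[bsos] — violates constraint 1: syllable 1 coda contains /s/ → illicit
[din] — σ1 onset /d/, coda /n/ ok → licit
[fwi] — σ1 onset /fw/ (2→5 rises), coda /∅/ ok → licit
[zwu] — σ1 onset /zw/ (2→5 rises), coda /∅/ ok → licit
[pwum.dwoz] — violates constraint 5: word begins with /p/ → illicit
Licit: [mwun.zru], [mru], [din], [fwi], [zwu] → 5.

5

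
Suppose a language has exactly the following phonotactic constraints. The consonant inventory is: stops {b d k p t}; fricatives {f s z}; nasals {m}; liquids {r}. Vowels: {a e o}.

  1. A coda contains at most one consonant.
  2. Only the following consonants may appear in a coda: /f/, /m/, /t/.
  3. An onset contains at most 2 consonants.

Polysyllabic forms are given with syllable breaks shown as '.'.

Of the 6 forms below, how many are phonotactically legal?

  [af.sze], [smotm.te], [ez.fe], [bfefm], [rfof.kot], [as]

2

[af.sze] — σ1 onset /∅/, coda /f/ ok; σ2 onset /sz/ (2C), coda /∅/ ok → phonotactically legal
[smotm.te] — violates constraint 1: syllable 1 coda /tm/ has 2 consonants (> 1) → phonotactically illegal
[ez.fe] — violates constraint 2: syllable 1 coda contains /z/, which is not a licensed coda consonant → phonotactically illegal
[bfefm] — violates constraint 1: syllable 1 coda /fm/ has 2 consonants (> 1) → phonotactically illegal
[rfof.kot] — σ1 onset /rf/ (2C), coda /f/ ok; σ2 onset /k/, coda /t/ ok → phonotactically legal
[as] — violates constraint 2: syllable 1 coda contains /s/, which is not a licensed coda consonant → phonotactically illegal
Phonotactically legal: [af.sze], [rfof.kot] → 2.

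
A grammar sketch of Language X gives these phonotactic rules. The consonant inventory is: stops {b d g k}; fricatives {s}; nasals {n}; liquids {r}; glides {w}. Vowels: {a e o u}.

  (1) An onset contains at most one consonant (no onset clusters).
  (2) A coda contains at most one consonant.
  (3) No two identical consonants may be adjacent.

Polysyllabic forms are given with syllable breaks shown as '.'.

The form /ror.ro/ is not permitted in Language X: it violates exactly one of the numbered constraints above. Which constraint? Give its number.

/ror.ro/: adjacent identical consonants /rr/.
This is a violation of constraint 3: "No two identical consonants may be adjacent."
The remaining constraints (1, 2) are satisfied.

3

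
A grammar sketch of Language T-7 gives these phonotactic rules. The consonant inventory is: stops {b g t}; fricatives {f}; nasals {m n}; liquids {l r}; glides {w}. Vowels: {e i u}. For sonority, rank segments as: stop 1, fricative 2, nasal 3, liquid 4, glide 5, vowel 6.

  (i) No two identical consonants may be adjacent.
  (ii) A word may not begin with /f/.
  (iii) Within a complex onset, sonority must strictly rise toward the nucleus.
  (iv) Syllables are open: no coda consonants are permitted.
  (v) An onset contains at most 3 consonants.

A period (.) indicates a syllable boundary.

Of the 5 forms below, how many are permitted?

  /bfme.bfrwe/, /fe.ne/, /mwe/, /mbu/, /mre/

/bfme.bfrwe/ — violates constraint (v): syllable 2 onset /bfrw/ has 4 consonants (> 3) → not permitted
/fe.ne/ — violates constraint (ii): word begins with /f/ → not permitted
/mwe/ — σ1 onset /mw/ (3→5 rises), coda /∅/ ok → permitted
/mbu/ — violates constraint (iii): syllable 1 onset /mb/: /m/ (nasal, 3) → /b/ (stop, 1) does not rise → not permitted
/mre/ — σ1 onset /mr/ (3→4 rises), coda /∅/ ok → permitted
Permitted: /mwe/, /mre/ → 2.

2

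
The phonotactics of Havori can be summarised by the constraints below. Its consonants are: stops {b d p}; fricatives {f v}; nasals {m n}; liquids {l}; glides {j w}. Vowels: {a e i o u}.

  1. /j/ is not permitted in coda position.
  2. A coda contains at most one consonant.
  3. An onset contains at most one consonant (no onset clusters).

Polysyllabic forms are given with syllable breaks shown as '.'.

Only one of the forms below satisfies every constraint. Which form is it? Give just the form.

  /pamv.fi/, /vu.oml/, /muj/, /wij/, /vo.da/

/pamv.fi/ — violates constraint 2: syllable 1 coda /mv/ has 2 consonants (> 1) → phonotactically illegal
/vu.oml/ — violates constraint 2: syllable 2 coda /ml/ has 2 consonants (> 1) → phonotactically illegal
/muj/ — violates constraint 1: syllable 1 coda contains /j/ → phonotactically illegal
/wij/ — violates constraint 1: syllable 1 coda contains /j/ → phonotactically illegal
/vo.da/ — σ1 onset /v/, coda /∅/ ok; σ2 onset /d/, coda /∅/ ok → phonotactically legal

/vo.da/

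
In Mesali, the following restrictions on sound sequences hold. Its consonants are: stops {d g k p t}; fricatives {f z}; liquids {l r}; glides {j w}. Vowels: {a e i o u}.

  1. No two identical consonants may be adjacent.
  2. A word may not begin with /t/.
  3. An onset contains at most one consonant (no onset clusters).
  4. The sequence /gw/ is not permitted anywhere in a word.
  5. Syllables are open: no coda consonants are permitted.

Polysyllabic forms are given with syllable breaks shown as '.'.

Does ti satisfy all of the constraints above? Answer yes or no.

ti — violates constraint 2: word begins with /t/ → not permitted

no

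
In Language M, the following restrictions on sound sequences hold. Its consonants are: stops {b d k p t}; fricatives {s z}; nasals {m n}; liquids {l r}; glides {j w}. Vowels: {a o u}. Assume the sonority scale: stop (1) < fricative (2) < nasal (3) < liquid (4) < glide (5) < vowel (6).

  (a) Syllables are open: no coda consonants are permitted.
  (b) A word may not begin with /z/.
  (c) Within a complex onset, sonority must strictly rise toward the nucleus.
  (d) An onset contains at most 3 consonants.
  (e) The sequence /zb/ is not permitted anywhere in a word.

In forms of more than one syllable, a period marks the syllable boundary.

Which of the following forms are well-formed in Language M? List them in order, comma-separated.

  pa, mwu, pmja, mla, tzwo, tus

pa — σ1 onset /p/, coda /∅/ ok → well-formed
mwu — σ1 onset /mw/ (3→5 rises), coda /∅/ ok → well-formed
pmja — σ1 onset /pmj/ (1→3→5 rises), coda /∅/ ok → well-formed
mla — σ1 onset /ml/ (3→4 rises), coda /∅/ ok → well-formed
tzwo — σ1 onset /tzw/ (1→2→5 rises), coda /∅/ ok → well-formed
tus — violates constraint (a): syllable 1 coda /s/ has 1 consonant (> 0) → ill-formed

pa, mwu, pmja, mla, tzwo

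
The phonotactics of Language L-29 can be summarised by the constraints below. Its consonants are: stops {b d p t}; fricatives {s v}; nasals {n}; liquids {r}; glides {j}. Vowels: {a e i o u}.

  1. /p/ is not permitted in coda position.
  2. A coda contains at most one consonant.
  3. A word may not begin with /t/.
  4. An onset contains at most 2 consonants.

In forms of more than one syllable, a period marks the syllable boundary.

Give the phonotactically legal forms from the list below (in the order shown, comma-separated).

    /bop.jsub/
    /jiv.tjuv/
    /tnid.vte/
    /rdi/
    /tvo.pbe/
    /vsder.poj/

/bop.jsub/ — violates constraint 1: syllable 1 coda contains /p/ → phonotactically illegal
/jiv.tjuv/ — σ1 onset /j/, coda /v/ ok; σ2 onset /tj/ (2C), coda /v/ ok → phonotactically legal
/tnid.vte/ — violates constraint 3: word begins with /t/ → phonotactically illegal
/rdi/ — σ1 onset /rd/ (2C), coda /∅/ ok → phonotactically legal
/tvo.pbe/ — violates constraint 3: word begins with /t/ → phonotactically illegal
/vsder.poj/ — violates constraint 4: syllable 1 onset /vsd/ has 3 consonants (> 2) → phonotactically illegal

/jiv.tjuv/, /rdi/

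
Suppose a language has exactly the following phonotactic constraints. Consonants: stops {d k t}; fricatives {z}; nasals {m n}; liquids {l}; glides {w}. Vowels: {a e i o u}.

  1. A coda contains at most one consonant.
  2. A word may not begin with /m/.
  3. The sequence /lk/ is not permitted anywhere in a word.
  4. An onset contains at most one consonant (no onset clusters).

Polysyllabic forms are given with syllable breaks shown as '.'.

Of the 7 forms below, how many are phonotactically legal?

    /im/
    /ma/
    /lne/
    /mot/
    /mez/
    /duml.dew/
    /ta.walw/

1

/im/ — σ1 onset /∅/, coda /m/ ok → phonotactically legal
/ma/ — violates constraint 2: word begins with /m/ → phonotactically illegal
/lne/ — violates constraint 4: syllable 1 onset /ln/ has 2 consonants (> 1) → phonotactically illegal
/mot/ — violates constraint 2: word begins with /m/ → phonotactically illegal
/mez/ — violates constraint 2: word begins with /m/ → phonotactically illegal
/duml.dew/ — violates constraint 1: syllable 1 coda /ml/ has 2 consonants (> 1) → phonotactically illegal
/ta.walw/ — violates constraint 1: syllable 2 coda /lw/ has 2 consonants (> 1) → phonotactically illegal
Phonotactically legal: /im/ → 1.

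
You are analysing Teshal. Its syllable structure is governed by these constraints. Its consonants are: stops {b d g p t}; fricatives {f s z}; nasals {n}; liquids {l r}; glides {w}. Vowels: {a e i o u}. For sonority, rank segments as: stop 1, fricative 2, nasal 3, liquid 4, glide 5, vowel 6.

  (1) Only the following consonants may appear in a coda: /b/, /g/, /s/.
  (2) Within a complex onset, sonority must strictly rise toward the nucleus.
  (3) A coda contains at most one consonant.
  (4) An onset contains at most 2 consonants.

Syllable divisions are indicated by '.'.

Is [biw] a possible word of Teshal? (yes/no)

[biw] — violates constraint 1: syllable 1 coda contains /w/, which is not a licensed coda consonant → not permitted

no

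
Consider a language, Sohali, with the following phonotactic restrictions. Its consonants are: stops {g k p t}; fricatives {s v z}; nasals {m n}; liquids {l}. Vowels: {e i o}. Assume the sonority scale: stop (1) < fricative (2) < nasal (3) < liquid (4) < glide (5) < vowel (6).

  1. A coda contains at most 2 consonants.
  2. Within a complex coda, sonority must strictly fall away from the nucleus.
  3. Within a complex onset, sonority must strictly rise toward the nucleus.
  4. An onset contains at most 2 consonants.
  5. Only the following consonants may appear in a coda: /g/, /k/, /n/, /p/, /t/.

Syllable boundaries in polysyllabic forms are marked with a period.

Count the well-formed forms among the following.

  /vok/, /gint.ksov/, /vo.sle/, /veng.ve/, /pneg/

4

/vok/ — σ1 onset /v/, coda /k/ ok → well-formed
/gint.ksov/ — violates constraint 5: syllable 2 coda contains /v/, which is not a licensed coda consonant → ill-formed
/vo.sle/ — σ1 onset /v/, coda /∅/ ok; σ2 onset /sl/ (2→4 rises), coda /∅/ ok → well-formed
/veng.ve/ — σ1 onset /v/, coda /ng/ (3→1 falls) ok; σ2 onset /v/, coda /∅/ ok → well-formed
/pneg/ — σ1 onset /pn/ (1→3 rises), coda /g/ ok → well-formed
Well-formed: /vok/, /vo.sle/, /veng.ve/, /pneg/ → 4.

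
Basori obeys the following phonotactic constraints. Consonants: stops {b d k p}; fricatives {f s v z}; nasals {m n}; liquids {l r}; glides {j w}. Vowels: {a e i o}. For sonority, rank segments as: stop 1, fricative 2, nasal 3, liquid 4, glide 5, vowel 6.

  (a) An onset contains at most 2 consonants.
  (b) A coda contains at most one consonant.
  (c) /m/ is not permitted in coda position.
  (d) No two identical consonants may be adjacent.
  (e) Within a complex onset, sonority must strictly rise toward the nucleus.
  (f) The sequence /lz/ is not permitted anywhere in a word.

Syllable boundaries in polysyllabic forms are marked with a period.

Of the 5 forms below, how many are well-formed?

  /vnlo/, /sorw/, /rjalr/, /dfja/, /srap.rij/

/vnlo/ — violates constraint (a): syllable 1 onset /vnl/ has 3 consonants (> 2) → ill-formed
/sorw/ — violates constraint (b): syllable 1 coda /rw/ has 2 consonants (> 1) → ill-formed
/rjalr/ — violates constraint (b): syllable 1 coda /lr/ has 2 consonants (> 1) → ill-formed
/dfja/ — violates constraint (a): syllable 1 onset /dfj/ has 3 consonants (> 2) → ill-formed
/srap.rij/ — σ1 onset /sr/ (2→4 rises), coda /p/ ok; σ2 onset /r/, coda /j/ ok → well-formed
Well-formed: /srap.rij/ → 1.

1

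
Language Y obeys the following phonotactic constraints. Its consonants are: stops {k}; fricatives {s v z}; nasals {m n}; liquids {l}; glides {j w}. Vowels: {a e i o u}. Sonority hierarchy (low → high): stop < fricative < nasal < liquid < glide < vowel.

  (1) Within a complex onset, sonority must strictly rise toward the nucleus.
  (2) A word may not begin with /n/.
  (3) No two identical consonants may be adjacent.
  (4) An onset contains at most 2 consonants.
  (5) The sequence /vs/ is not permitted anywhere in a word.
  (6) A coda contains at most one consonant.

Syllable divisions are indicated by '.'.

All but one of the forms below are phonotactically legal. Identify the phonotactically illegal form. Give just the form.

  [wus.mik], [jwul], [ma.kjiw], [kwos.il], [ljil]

[jwul]

[wus.mik] — σ1 onset /w/, coda /s/ ok; σ2 onset /m/, coda /k/ ok → phonotactically legal
[jwul] — violates constraint 1: syllable 1 onset /jw/: /j/ (glide, 5) → /w/ (glide, 5) does not rise → phonotactically illegal
[ma.kjiw] — σ1 onset /m/, coda /∅/ ok; σ2 onset /kj/ (1→5 rises), coda /w/ ok → phonotactically legal
[kwos.il] — σ1 onset /kw/ (1→5 rises), coda /s/ ok; σ2 onset /∅/, coda /l/ ok → phonotactically legal
[ljil] — σ1 onset /lj/ (4→5 rises), coda /l/ ok → phonotactically legal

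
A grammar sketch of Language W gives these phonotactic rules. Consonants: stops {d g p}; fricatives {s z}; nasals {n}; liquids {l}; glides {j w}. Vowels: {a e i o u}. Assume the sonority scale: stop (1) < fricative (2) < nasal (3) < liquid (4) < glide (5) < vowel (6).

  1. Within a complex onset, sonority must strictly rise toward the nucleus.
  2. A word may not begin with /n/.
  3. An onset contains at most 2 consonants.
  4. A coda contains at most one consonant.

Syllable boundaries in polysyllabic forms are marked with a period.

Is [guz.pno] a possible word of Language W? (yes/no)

[guz.pno] — σ1 onset /g/, coda /z/ ok; σ2 onset /pn/ (1→3 rises), coda /∅/ ok → well-formed

yes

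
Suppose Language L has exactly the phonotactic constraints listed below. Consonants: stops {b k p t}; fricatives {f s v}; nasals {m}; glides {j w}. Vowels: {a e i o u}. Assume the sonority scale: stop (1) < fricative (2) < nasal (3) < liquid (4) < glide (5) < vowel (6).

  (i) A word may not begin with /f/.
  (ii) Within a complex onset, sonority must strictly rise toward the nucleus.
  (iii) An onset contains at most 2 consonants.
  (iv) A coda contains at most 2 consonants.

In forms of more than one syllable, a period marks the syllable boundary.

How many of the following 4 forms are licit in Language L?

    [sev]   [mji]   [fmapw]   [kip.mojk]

3

[sev] — σ1 onset /s/, coda /v/ ok → licit
[mji] — σ1 onset /mj/ (3→5 rises), coda /∅/ ok → licit
[fmapw] — violates constraint (i): word begins with /f/ → illicit
[kip.mojk] — σ1 onset /k/, coda /p/ ok; σ2 onset /m/, coda /jk/ (2C) ok → licit
Licit: [sev], [mji], [kip.mojk] → 3.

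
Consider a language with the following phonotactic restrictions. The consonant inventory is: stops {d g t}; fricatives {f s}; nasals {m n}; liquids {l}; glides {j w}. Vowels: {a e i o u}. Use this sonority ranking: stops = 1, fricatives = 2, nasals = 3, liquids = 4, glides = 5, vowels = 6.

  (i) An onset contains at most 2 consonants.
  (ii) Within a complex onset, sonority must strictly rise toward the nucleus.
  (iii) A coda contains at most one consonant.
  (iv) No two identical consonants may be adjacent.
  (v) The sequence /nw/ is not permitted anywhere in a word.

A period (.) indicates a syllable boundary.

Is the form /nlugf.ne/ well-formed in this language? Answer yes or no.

no

/nlugf.ne/ — violates constraint (iii): syllable 1 coda /gf/ has 2 consonants (> 1) → ill-formed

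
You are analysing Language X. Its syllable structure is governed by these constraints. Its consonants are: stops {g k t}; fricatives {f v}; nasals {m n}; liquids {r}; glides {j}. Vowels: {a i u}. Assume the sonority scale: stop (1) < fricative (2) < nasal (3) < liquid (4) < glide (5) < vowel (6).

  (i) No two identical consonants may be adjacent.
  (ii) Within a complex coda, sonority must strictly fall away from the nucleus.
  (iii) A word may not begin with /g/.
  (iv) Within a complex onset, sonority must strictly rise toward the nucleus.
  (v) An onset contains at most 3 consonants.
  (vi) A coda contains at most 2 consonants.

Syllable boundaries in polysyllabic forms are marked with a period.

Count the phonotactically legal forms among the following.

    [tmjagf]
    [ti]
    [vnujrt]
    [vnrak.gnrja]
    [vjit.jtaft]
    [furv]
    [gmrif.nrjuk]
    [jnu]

2

[tmjagf] — violates constraint (ii): syllable 1 coda /gf/: /g/ (stop, 1) → /f/ (fricative, 2) does not fall → phonotactically illegal
[ti] — σ1 onset /t/, coda /∅/ ok → phonotactically legal
[vnujrt] — violates constraint (vi): syllable 1 coda /jrt/ has 3 consonants (> 2) → phonotactically illegal
[vnrak.gnrja] — violates constraint (v): syllable 2 onset /gnrj/ has 4 consonants (> 3) → phonotactically illegal
[vjit.jtaft] — violates constraint (iv): syllable 2 onset /jt/: /j/ (glide, 5) → /t/ (stop, 1) does not rise → phonotactically illegal
[furv] — σ1 onset /f/, coda /rv/ (4→2 falls) ok → phonotactically legal
[gmrif.nrjuk] — violates constraint (iii): word begins with /g/ → phonotactically illegal
[jnu] — violates constraint (iv): syllable 1 onset /jn/: /j/ (glide, 5) → /n/ (nasal, 3) does not rise → phonotactically illegal
Phonotactically legal: [ti], [furv] → 2.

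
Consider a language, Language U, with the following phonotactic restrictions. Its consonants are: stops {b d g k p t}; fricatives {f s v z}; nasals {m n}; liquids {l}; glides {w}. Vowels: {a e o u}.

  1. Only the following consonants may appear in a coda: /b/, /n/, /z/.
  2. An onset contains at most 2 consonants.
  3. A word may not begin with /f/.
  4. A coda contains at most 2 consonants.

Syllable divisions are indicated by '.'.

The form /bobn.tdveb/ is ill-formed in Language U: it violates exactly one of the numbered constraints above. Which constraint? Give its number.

/bobn.tdveb/: syllable 2 onset /tdv/ has 3 consonants (> 2).
This is a violation of constraint 2: "An onset contains at most 2 consonants."
The remaining constraints (1, 3, 4) are satisfied.

2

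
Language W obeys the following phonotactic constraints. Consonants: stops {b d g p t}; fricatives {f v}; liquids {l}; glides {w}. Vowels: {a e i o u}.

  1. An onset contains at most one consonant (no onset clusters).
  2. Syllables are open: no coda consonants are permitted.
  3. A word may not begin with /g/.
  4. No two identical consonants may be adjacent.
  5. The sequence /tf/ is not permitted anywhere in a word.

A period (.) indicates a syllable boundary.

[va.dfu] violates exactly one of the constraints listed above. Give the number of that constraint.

1

[va.dfu]: syllable 2 onset /df/ has 2 consonants (> 1).
This is a violation of constraint 1: "An onset contains at most one consonant (no onset clusters)."
The remaining constraints (2, 3, 4, 5) are satisfied.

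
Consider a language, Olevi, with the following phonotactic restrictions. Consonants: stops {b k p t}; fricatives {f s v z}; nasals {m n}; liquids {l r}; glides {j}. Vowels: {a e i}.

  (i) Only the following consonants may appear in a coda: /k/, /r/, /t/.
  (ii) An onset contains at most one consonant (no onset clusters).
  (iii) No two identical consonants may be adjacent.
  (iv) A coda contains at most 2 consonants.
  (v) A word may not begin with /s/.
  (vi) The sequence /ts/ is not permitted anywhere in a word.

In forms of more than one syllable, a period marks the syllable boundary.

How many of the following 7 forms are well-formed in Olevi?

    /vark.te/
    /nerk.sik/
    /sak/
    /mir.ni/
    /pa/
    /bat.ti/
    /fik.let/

5

/vark.te/ — σ1 onset /v/, coda /rk/ (2C) ok; σ2 onset /t/, coda /∅/ ok → well-formed
/nerk.sik/ — σ1 onset /n/, coda /rk/ (2C) ok; σ2 onset /s/, coda /k/ ok → well-formed
/sak/ — violates constraint (v): word begins with /s/ → ill-formed
/mir.ni/ — σ1 onset /m/, coda /r/ ok; σ2 onset /n/, coda /∅/ ok → well-formed
/pa/ — σ1 onset /p/, coda /∅/ ok → well-formed
/bat.ti/ — violates constraint (iii): adjacent identical consonants /tt/ → ill-formed
/fik.let/ — σ1 onset /f/, coda /k/ ok; σ2 onset /l/, coda /t/ ok → well-formed
Well-formed: /vark.te/, /nerk.sik/, /mir.ni/, /pa/, /fik.let/ → 5.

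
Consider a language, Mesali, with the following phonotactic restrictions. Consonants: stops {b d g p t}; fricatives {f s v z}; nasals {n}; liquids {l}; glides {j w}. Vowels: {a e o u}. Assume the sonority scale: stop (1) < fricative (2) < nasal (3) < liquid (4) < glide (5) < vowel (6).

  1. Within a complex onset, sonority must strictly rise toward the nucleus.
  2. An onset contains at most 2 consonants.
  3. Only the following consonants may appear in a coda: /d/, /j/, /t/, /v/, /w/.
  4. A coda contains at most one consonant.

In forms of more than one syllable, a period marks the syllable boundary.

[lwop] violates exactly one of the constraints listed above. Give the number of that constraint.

3

[lwop]: syllable 1 coda contains /p/, which is not a licensed coda consonant.
This is a violation of constraint 3: "Only the following consonants may appear in a coda: /d/, /j/, /t/, /v/, /w/."
The remaining constraints (1, 2, 4) are satisfied.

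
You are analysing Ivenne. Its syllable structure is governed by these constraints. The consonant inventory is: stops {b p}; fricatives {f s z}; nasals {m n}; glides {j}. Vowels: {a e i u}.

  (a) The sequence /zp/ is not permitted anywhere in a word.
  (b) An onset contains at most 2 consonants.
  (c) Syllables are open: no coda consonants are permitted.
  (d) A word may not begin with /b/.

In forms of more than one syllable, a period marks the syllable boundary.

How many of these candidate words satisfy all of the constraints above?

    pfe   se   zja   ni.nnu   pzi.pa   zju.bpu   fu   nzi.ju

pfe — σ1 onset /pf/ (2C), coda /∅/ ok → phonotactically legal
se — σ1 onset /s/, coda /∅/ ok → phonotactically legal
zja — σ1 onset /zj/ (2C), coda /∅/ ok → phonotactically legal
ni.nnu — σ1 onset /n/, coda /∅/ ok; σ2 onset /nn/ (2C), coda /∅/ ok → phonotactically legal
pzi.pa — σ1 onset /pz/ (2C), coda /∅/ ok; σ2 onset /p/, coda /∅/ ok → phonotactically legal
zju.bpu — σ1 onset /zj/ (2C), coda /∅/ ok; σ2 onset /bp/ (2C), coda /∅/ ok → phonotactically legal
fu — σ1 onset /f/, coda /∅/ ok → phonotactically legal
nzi.ju — σ1 onset /nz/ (2C), coda /∅/ ok; σ2 onset /j/, coda /∅/ ok → phonotactically legal
Phonotactically legal: pfe, se, zja, ni.nnu, pzi.pa, zju.bpu, fu, nzi.ju → 8.

8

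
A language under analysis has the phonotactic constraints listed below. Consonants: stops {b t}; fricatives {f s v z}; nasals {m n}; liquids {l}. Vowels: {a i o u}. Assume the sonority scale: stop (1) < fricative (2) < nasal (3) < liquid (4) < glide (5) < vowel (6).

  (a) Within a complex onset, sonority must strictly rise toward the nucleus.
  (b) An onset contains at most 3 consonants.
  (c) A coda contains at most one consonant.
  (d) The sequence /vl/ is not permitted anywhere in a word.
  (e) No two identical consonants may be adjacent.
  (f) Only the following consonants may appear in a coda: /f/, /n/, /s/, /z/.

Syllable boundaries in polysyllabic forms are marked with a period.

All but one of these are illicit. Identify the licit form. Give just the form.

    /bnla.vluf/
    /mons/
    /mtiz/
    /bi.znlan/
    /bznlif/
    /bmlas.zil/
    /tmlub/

/bnla.vluf/ — violates constraint (d): contains banned sequence /vl/ → illicit
/mons/ — violates constraint (c): syllable 1 coda /ns/ has 2 consonants (> 1) → illicit
/mtiz/ — violates constraint (a): syllable 1 onset /mt/: /m/ (nasal, 3) → /t/ (stop, 1) does not rise → illicit
/bi.znlan/ — σ1 onset /b/, coda /∅/ ok; σ2 onset /znl/ (2→3→4 rises), coda /n/ ok → licit
/bznlif/ — violates constraint (b): syllable 1 onset /bznl/ has 4 consonants (> 3) → illicit
/bmlas.zil/ — violates constraint (f): syllable 2 coda contains /l/, which is not a licensed coda consonant → illicit
/tmlub/ — violates constraint (f): syllable 1 coda contains /b/, which is not a licensed coda consonant → illicit

/bi.znlan/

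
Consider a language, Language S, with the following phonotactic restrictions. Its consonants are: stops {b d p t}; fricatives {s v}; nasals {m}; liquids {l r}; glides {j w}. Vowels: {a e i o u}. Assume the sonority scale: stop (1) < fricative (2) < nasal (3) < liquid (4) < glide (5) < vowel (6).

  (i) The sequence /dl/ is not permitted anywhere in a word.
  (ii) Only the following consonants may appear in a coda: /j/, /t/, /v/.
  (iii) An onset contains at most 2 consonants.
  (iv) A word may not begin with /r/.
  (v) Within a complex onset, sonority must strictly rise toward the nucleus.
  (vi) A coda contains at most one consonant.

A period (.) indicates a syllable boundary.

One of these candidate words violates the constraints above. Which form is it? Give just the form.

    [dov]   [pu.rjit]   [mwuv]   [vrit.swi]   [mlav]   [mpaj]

[dov] — σ1 onset /d/, coda /v/ ok → permitted
[pu.rjit] — σ1 onset /p/, coda /∅/ ok; σ2 onset /rj/ (4→5 rises), coda /t/ ok → permitted
[mwuv] — σ1 onset /mw/ (3→5 rises), coda /v/ ok → permitted
[vrit.swi] — σ1 onset /vr/ (2→4 rises), coda /t/ ok; σ2 onset /sw/ (2→5 rises), coda /∅/ ok → permitted
[mlav] — σ1 onset /ml/ (3→4 rises), coda /v/ ok → permitted
[mpaj] — violates constraint (v): syllable 1 onset /mp/: /m/ (nasal, 3) → /p/ (stop, 1) does not rise → not permitted

[mpaj]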